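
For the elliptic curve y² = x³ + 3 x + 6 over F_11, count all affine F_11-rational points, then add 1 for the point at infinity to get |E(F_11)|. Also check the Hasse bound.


Affine points = {(2, 3), (2, 8), (3, 3), (3, 8), (4, 4), (4, 7), (5, 5), (5, 6), (6, 3), (6, 8), (8, 5), (8, 6), (9, 5), (9, 6)}; affine count = 14; |E(F_11)| = 15.

Discriminant check: Δ ∝ 4a³ + 27b² = 4·3³ + 27·6² = 4·27 + 27·36 ≡ 2 (mod 11). Nonzero ⇒ E is nonsingular.
For each x ∈ F_11, compute rhs = x³ + 3·x + 6 mod 11, then count y ∈ F_11 with y² ≡ rhs.
  x = 0: rhs = 6, matching y values: none (0 points).
  x = 1: rhs = 10, matching y values: none (0 points).
  x = 2: rhs = 9, matching y values: 3, 8 (2 points).
  x = 3: rhs = 9, matching y values: 3, 8 (2 points).
  x = 4: rhs = 5, matching y values: 4, 7 (2 points).
  x = 5: rhs = 3, matching y values: 5, 6 (2 points).
  x = 6: rhs = 9, matching y values: 3, 8 (2 points).
  x = 7: rhs = 7, matching y values: none (0 points).
  x = 8: rhs = 3, matching y values: 5, 6 (2 points).
  x = 9: rhs = 3, matching y values: 5, 6 (2 points).
  x = 10: rhs = 2, matching y values: none (0 points).
Total affine count: 14.
Full point count |E(F_11)| = 14 + 1 = 15.
Hasse bound: |15 − (11+1)| = |3| = 3 ≤ 2√11 ≈ 6.6332 ✓.


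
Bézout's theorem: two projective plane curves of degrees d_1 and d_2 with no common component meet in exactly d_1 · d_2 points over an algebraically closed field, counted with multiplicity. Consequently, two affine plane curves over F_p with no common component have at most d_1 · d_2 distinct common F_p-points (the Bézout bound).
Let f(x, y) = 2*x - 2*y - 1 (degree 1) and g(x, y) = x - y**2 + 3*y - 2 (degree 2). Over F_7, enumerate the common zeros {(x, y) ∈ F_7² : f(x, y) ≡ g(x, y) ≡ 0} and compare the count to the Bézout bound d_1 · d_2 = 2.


Common zeros: ∅; count = 0; Bézout bound = 2.

deg(f) = 1, deg(g) = 2, so Bézout bound = 2.
Scan x ∈ F_7. For each x, list the y ∈ F_7 with f(x, y) ≡ 0 and those with g(x, y) ≡ 0 (mod 7); the common zeros in that column are the intersection.
  x = 0: f ≡ 0 at y ∈ {3}; g ≡ 0 at y ∈ {1, 2}; common: ∅.
  x = 1: f ≡ 0 at y ∈ {4}; g ≡ 0 at y ∈ ∅; common: ∅.
  x = 2: f ≡ 0 at y ∈ {5}; g ≡ 0 at y ∈ {0, 3}; common: ∅.
  x = 3: f ≡ 0 at y ∈ {6}; g ≡ 0 at y ∈ ∅; common: ∅.
  x = 4: f ≡ 0 at y ∈ {0}; g ≡ 0 at y ∈ ∅; common: ∅.
  x = 5: f ≡ 0 at y ∈ {1}; g ≡ 0 at y ∈ {5}; common: ∅.
  x = 6: f ≡ 0 at y ∈ {2}; g ≡ 0 at y ∈ {4, 6}; common: ∅.
Collecting: common zeros = ∅, so the count is 0.
Comparison with the Bézout bound: 0 ≤ 2 = deg(f)·deg(g), as expected for curves with no common component (the affine F_7-count falls short of the bound because intersections may lie at infinity, over extension fields, or carry multiplicity).


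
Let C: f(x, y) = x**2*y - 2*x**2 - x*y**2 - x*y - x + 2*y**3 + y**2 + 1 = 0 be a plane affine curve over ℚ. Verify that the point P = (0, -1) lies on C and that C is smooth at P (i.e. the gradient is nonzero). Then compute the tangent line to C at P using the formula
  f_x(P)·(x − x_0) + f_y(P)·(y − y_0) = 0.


Tangent line at P: -x + 4*y + 4 = 0.

Step 1: f(0, -1) = 0, so P lies on C.
Step 2: partial derivatives
  f_x(x, y) = 2*x*y - 4*x - y**2 - y - 1, f_y(x, y) = x**2 - 2*x*y - x + 6*y**2 + 2*y.
  f_x(P) = -1, f_y(P) = 4 (gradient nonzero, so P is smooth).
Step 3: tangent line at P: -1·(x − 0) + 4·(y − -1) = 0.
Expanding: -x + 4*y + 4 = 0.


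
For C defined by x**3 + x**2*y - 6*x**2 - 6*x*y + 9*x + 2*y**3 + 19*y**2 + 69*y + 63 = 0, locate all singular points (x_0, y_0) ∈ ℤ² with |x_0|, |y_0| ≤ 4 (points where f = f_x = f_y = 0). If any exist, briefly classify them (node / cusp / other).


Singular points: {(3, -3)}; classification: cusp.

Compute partial derivatives:
  f_x = 3*x**2 + 2*x*y - 12*x - 6*y + 9.
  f_y = x**2 - 6*x + 6*y**2 + 38*y + 69.
Scan x_0 ∈ {−4, ..., 4}. For each x_0, f_y(x_0, y) is a polynomial in y; find its integer roots y ∈ {−4, ..., 4}, then test f_x and f at those candidates.
  x = -4: f_y(-4, y) = 6*y**2 + 38*y + 109; no integer root y with |y| ≤ 4.
  x = -3: f_y(-3, y) = 6*y**2 + 38*y + 96; no integer root y with |y| ≤ 4.
  x = -2: f_y(-2, y) = 6*y**2 + 38*y + 85; no integer root y with |y| ≤ 4.
  x = -1: f_y(-1, y) = 6*y**2 + 38*y + 76; no integer root y with |y| ≤ 4.
  x = 0: f_y(0, y) = 6*y**2 + 38*y + 69; no integer root y with |y| ≤ 4.
  x = 1: f_y(1, y) = 6*y**2 + 38*y + 64; no integer root y with |y| ≤ 4.
  x = 2: f_y(2, y) = 6*y**2 + 38*y + 61; no integer root y with |y| ≤ 4.
  x = 3: f_y(3, y) = 6*y**2 + 38*y + 60; vanishes at y ∈ {-3}. (3, -3): f_x = 0, f = 0 — SINGULAR.
  x = 4: f_y(4, y) = 6*y**2 + 38*y + 61; no integer root y with |y| ≤ 4.
Only singular point on the grid: (3, -3).
Classify: substitute x = 3 + u, y = -3 + v and expand: f = u**3 + u**2*v + 2*v**3 + v**2.
No constant or linear terms (consistent with a singular point). Quadratic part: v**2. Cubic part: u**3 + u**2*v + 2*v**3.
The quadratic part v**2 is a perfect square, so there is a single (double) tangent line v = 0, i.e. y = -3. Restricting the cubic part to that line (v = 0) leaves u**3 ≠ 0, so f is not divisible by v and the branch is v² ≈ -u**3 to lowest order — this is a cusp.
Classification: cusp.


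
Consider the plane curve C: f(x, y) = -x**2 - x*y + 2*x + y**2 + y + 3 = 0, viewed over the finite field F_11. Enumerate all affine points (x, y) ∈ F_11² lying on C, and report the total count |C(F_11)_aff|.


Affine F_11-points: {(0, 5), (2, 6), (3, 0), (3, 2), (5, 6), (5, 9), (8, 2), (8, 5), (10, 0), (10, 9)}; count = 10.

For each of the 121 pairs (x, y) ∈ F_11², evaluate f(x, y) mod 11. Record the zeros.
  x = 0: [0↦3, 1↦5, 2↦9, 3↦4, 4↦1, 5↦0, 6↦1, 7↦4, 8↦9, 9↦5, 10↦3]  zeros at y ∈ {5}
  x = 1: [0↦4, 1↦5, 2↦8, 3↦2, 4↦9, 5↦7, 6↦7, 7↦9, 8↦2, 9↦8, 10↦5]  zeros at y ∈ ∅
  x = 2: [0↦3, 1↦3, 2↦5, 3↦9, 4↦4, 5↦1, 6↦0, 7↦1, 8↦4, 9↦9, 10↦5]  zeros at y ∈ {6}
  x = 3: [0↦0, 1↦10, 2↦0, 3↦3, 4↦8, 5↦4, 6↦2, 7↦2, 8↦4, 9↦8, 10↦3]  zeros at y ∈ {0, 2}
  x = 4: [0↦6, 1↦4, 2↦4, 3↦6, 4↦10, 5↦5, 6↦2, 7↦1, 8↦2, 9↦5, 10↦10]  zeros at y ∈ ∅
  x = 5: [0↦10, 1↦7, 2↦6, 3↦7, 4↦10, 5↦4, 6↦0, 7↦9, 8↦9, 9↦0, 10↦4]  zeros at y ∈ {6, 9}
  x = 6: [0↦1, 1↦8, 2↦6, 3↦6, 4↦8, 5↦1, 6↦7, 7↦4, 8↦3, 9↦4, 10↦7]  zeros at y ∈ ∅
  x = 7: [0↦1, 1↦7, 2↦4, 3↦3, 4↦4, 5↦7, 6↦1, 7↦8, 8↦6, 9↦6, 10↦8]  zeros at y ∈ ∅
  x = 8: [0↦10, 1↦4, 2↦0, 3↦9, 4↦9, 5↦0, 6↦4, 7↦10, 8↦7, 9↦6, 10↦7]  zeros at y ∈ {2, 5}
  x = 9: [0↦6, 1↦10, 2↦5, 3↦2, 4↦1, 5↦2, 6↦5, 7↦10, 8↦6, 9↦4, 10↦4]  zeros at y ∈ ∅
  x = 10: [0↦0, 1↦3, 2↦8, 3↦4, 4↦2, 5↦2, 6↦4, 7↦8, 8↦3, 9↦0, 10↦10]  zeros at y ∈ {0, 9}
Collecting zeros: affine points = {(0, 5), (2, 6), (3, 0), (3, 2), (5, 6), (5, 9), (8, 2), (8, 5), (10, 0), (10, 9)}.
Total count |C(F_11)_aff| = 10.


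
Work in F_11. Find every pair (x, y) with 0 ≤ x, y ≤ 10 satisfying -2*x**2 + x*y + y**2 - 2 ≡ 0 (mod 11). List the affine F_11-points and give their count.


Affine F_11-points: {(2, 10), (3, 9), (3, 10), (4, 2), (4, 5), (7, 6), (7, 9), (8, 1), (8, 2), (9, 1)}; count = 10.

For each of the 121 pairs (x, y) ∈ F_11², evaluate f(x, y) mod 11. Record the zeros.
  x = 0: [0↦9, 1↦10, 2↦2, 3↦7, 4↦3, 5↦1, 6↦1, 7↦3, 8↦7, 9↦2, 10↦10]  zeros at y ∈ ∅
  x = 1: [0↦7, 1↦9, 2↦2, 3↦8, 4↦5, 5↦4, 6↦5, 7↦8, 8↦2, 9↦9, 10↦7]  zeros at y ∈ ∅
  x = 2: [0↦1, 1↦4, 2↦9, 3↦5, 4↦3, 5↦3, 6↦5, 7↦9, 8↦4, 9↦1, 10↦0]  zeros at y ∈ {10}
  x = 3: [0↦2, 1↦6, 2↦1, 3↦9, 4↦8, 5↦9, 6↦1, 7↦6, 8↦2, 9↦0, 10↦0]  zeros at y ∈ {9, 10}
  x = 4: [0↦10, 1↦4, 2↦0, 3↦9, 4↦9, 5↦0, 6↦4, 7↦10, 8↦7, 9↦6, 10↦7]  zeros at y ∈ {2, 5}
  x = 5: [0↦3, 1↦9, 2↦6, 3↦5, 4↦6, 5↦9, 6↦3, 7↦10, 8↦8, 9↦8, 10↦10]  zeros at y ∈ ∅
  x = 6: [0↦3, 1↦10, 2↦8, 3↦8, 4↦10, 5↦3, 6↦9, 7↦6, 8↦5, 9↦6, 10↦9]  zeros at y ∈ ∅
  x = 7: [0↦10, 1↦7, 2↦6, 3↦7, 4↦10, 5↦4, 6↦0, 7↦9, 8↦9, 9↦0, 10↦4]  zeros at y ∈ {6, 9}
  x = 8: [0↦2, 1↦0, 2↦0, 3↦2, 4↦6, 5↦1, 6↦9, 7↦8, 8↦9, 9↦1, 10↦6]  zeros at y ∈ {1, 2}
  x = 9: [0↦1, 1↦0, 2↦1, 3↦4, 4↦9, 5↦5, 6↦3, 7↦3, 8↦5, 9↦9, 10↦4]  zeros at y ∈ {1}
  x = 10: [0↦7, 1↦7, 2↦9, 3↦2, 4↦8, 5↦5, 6↦4, 7↦5, 8↦8, 9↦2, 10↦9]  zeros at y ∈ ∅
Collecting zeros: affine points = {(2, 10), (3, 9), (3, 10), (4, 2), (4, 5), (7, 6), (7, 9), (8, 1), (8, 2), (9, 1)}.
Total count |C(F_11)_aff| = 10.


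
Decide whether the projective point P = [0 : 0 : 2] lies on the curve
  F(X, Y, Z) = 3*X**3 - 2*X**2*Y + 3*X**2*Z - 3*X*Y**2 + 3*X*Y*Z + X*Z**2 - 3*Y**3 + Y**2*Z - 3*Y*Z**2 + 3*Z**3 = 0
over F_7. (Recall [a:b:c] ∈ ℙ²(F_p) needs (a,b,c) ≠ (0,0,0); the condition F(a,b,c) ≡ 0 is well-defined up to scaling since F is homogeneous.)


F(0,0,2) ≡ 3 (mod 7); P is NOT on the curve.

Evaluate F(0, 0, 2) term-by-term (mod 7).
  3*X**3 ↦ 3·0·1·1 = 0
  -2*X**2*Y ↦ -2·0·0·1 = 0
  3*X**2*Z ↦ 3·0·1·2 = 0
  -3*X*Y**2 ↦ -3·0·0·1 = 0
  3*X*Y*Z ↦ 3·0·0·2 = 0
  X*Z**2 ↦ 1·0·1·4 = 0
  -3*Y**3 ↦ -3·1·0·1 = 0
  Y**2*Z ↦ 1·1·0·2 = 0
  -3*Y*Z**2 ↦ -3·1·0·4 = 0
  3*Z**3 ↦ 3·1·1·8 = 24
Sum: F(0, 0, 2) = (0) + (0) + (0) + (0) + (0) + (0) + (0) + (0) + (0) + (24) = 24.
Reducing mod 7: 24 ≡ 3 (mod 7).
Since F(a, b, c) ≡ 3 ≠ 0 (mod 7), P does NOT lie on the curve.


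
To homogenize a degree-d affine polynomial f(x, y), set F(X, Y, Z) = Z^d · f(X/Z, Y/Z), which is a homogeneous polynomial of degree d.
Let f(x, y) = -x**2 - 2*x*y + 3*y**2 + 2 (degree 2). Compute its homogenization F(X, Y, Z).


F(X, Y, Z) = -X**2 - 2*X*Y + 3*Y**2 + 2*Z**2

deg(f) = 2.
Substitute x = X/Z, y = Y/Z into f, then multiply by Z^2.
  monomial -1·x^2·y^0 ↦ -1·X^2·Y^0·Z^0.
  monomial -2·x^1·y^1 ↦ -2·X^1·Y^1·Z^0.
  monomial 3·x^0·y^2 ↦ 3·X^0·Y^2·Z^0.
  monomial 2·x^0·y^0 ↦ 2·X^0·Y^0·Z^2.
Collecting: F(X, Y, Z) = -X**2 - 2*X*Y + 3*Y**2 + 2*Z**2.


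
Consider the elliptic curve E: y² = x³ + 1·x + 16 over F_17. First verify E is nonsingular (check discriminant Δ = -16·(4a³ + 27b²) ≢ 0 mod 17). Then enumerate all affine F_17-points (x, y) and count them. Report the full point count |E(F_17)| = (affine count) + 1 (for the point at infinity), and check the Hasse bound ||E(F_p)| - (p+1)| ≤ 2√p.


Affine points = {(0, 4), (0, 13), (1, 1), (1, 16), (2, 3), (2, 14), (4, 4), (4, 13), (6, 0), (7, 3), (7, 14), (8, 3), (8, 14), (11, 7), (11, 10), (13, 4), (13, 13)}; affine count = 17; |E(F_17)| = 18.

Discriminant check: Δ ∝ 4a³ + 27b² = 4·1³ + 27·16² = 4·1 + 27·256 ≡ 14 (mod 17). Nonzero ⇒ E is nonsingular.
For each x ∈ F_17, compute rhs = x³ + 1·x + 16 mod 17, then count y ∈ F_17 with y² ≡ rhs.
  x = 0: rhs = 16, matching y values: 4, 13 (2 points).
  x = 1: rhs = 1, matching y values: 1, 16 (2 points).
  x = 2: rhs = 9, matching y values: 3, 14 (2 points).
  x = 3: rhs = 12, matching y values: none (0 points).
  x = 4: rhs = 16, matching y values: 4, 13 (2 points).
  x = 5: rhs = 10, matching y values: none (0 points).
  x = 6: rhs = 0, matching y values: 0 (1 points).
  x = 7: rhs = 9, matching y values: 3, 14 (2 points).
  x = 8: rhs = 9, matching y values: 3, 14 (2 points).
  x = 9: rhs = 6, matching y values: none (0 points).
  x = 10: rhs = 6, matching y values: none (0 points).
  x = 11: rhs = 15, matching y values: 7, 10 (2 points).
  x = 12: rhs = 5, matching y values: none (0 points).
  x = 13: rhs = 16, matching y values: 4, 13 (2 points).
  x = 14: rhs = 3, matching y values: none (0 points).
  x = 15: rhs = 6, matching y values: none (0 points).
  x = 16: rhs = 14, matching y values: none (0 points).
Total affine count: 17.
Full point count |E(F_17)| = 17 + 1 = 18.
Hasse bound: |18 − (17+1)| = |0| = 0 ≤ 2√17 ≈ 8.2462 ✓.


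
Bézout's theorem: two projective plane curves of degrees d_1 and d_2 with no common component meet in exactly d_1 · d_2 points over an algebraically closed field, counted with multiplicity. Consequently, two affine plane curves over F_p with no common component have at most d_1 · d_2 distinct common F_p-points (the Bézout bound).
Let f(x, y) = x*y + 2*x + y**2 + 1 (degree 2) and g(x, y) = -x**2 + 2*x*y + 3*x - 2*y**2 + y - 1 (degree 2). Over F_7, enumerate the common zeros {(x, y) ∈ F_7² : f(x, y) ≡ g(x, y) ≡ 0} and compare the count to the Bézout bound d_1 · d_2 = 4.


Common zeros: ∅; count = 0; Bézout bound = 4.

deg(f) = 2, deg(g) = 2, so Bézout bound = 4.
Scan x ∈ F_7. For each x, list the y ∈ F_7 with f(x, y) ≡ 0 and those with g(x, y) ≡ 0 (mod 7); the common zeros in that column are the intersection.
  x = 0: f ≡ 0 at y ∈ ∅; g ≡ 0 at y ∈ {2}; common: ∅.
  x = 1: f ≡ 0 at y ∈ ∅; g ≡ 0 at y ∈ ∅; common: ∅.
  x = 2: f ≡ 0 at y ∈ ∅; g ≡ 0 at y ∈ ∅; common: ∅.
  x = 3: f ≡ 0 at y ∈ {0, 4}; g ≡ 0 at y ∈ ∅; common: ∅.
  x = 4: f ≡ 0 at y ∈ {1, 2}; g ≡ 0 at y ∈ ∅; common: ∅.
  x = 5: f ≡ 0 at y ∈ {3, 6}; g ≡ 0 at y ∈ ∅; common: ∅.
  x = 6: f ≡ 0 at y ∈ ∅; g ≡ 0 at y ∈ ∅; common: ∅.
Collecting: common zeros = ∅, so the count is 0.
Comparison with the Bézout bound: 0 ≤ 4 = deg(f)·deg(g), as expected for curves with no common component (the affine F_7-count falls short of the bound because intersections may lie at infinity, over extension fields, or carry multiplicity).


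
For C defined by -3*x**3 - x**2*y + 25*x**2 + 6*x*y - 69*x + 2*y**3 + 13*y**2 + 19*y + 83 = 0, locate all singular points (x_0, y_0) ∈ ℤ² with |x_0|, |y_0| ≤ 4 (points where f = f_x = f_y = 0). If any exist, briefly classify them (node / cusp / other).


Singular points: {(3, -2)}; classification: cusp.

Compute partial derivatives:
  f_x = -9*x**2 - 2*x*y + 50*x + 6*y - 69.
  f_y = -x**2 + 6*x + 6*y**2 + 26*y + 19.
Scan x_0 ∈ {−4, ..., 4}. For each x_0, f_y(x_0, y) is a polynomial in y; find its integer roots y ∈ {−4, ..., 4}, then test f_x and f at those candidates.
  x = -4: f_y(-4, y) = 6*y**2 + 26*y - 21; no integer root y with |y| ≤ 4.
  x = -3: f_y(-3, y) = 6*y**2 + 26*y - 8; no integer root y with |y| ≤ 4.
  x = -2: f_y(-2, y) = 6*y**2 + 26*y + 3; no integer root y with |y| ≤ 4.
  x = -1: f_y(-1, y) = 6*y**2 + 26*y + 12; no integer root y with |y| ≤ 4.
  x = 0: f_y(0, y) = 6*y**2 + 26*y + 19; no integer root y with |y| ≤ 4.
  x = 1: f_y(1, y) = 6*y**2 + 26*y + 24; vanishes at y ∈ {-3}. (1, -3): f_x = -40 ≠ 0.
  x = 2: f_y(2, y) = 6*y**2 + 26*y + 27; no integer root y with |y| ≤ 4.
  x = 3: f_y(3, y) = 6*y**2 + 26*y + 28; vanishes at y ∈ {-2}. (3, -2): f_x = 0, f = 0 — SINGULAR.
  x = 4: f_y(4, y) = 6*y**2 + 26*y + 27; no integer root y with |y| ≤ 4.
Only singular point on the grid: (3, -2).
Classify: substitute x = 3 + u, y = -2 + v and expand: f = -3*u**3 - u**2*v + 2*v**3 + v**2.
No constant or linear terms (consistent with a singular point). Quadratic part: v**2. Cubic part: -3*u**3 - u**2*v + 2*v**3.
The quadratic part v**2 is a perfect square, so there is a single (double) tangent line v = 0, i.e. y = -2. Restricting the cubic part to that line (v = 0) leaves -3*u**3 ≠ 0, so f is not divisible by v and the branch is v² ≈ 3*u**3 to lowest order — this is a cusp.
Classification: cusp.


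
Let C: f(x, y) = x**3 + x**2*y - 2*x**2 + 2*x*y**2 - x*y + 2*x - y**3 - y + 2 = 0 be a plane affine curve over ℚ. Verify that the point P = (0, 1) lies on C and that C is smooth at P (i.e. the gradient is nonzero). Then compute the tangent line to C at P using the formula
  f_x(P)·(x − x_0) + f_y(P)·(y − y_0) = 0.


Tangent line at P: 3*x - 4*y + 4 = 0.

Step 1: f(0, 1) = 0, so P lies on C.
Step 2: partial derivatives
  f_x(x, y) = 3*x**2 + 2*x*y - 4*x + 2*y**2 - y + 2, f_y(x, y) = x**2 + 4*x*y - x - 3*y**2 - 1.
  f_x(P) = 3, f_y(P) = -4 (gradient nonzero, so P is smooth).
Step 3: tangent line at P: 3·(x − 0) + -4·(y − 1) = 0.
Expanding: 3*x - 4*y + 4 = 0.


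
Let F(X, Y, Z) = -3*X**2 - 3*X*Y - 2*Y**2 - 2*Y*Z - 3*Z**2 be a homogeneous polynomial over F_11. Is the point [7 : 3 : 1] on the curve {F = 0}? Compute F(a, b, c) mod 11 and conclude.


F(7,3,1) ≡ 5 (mod 11); P is NOT on the curve.

Evaluate F(7, 3, 1) term-by-term (mod 11).
  -3*X**2 ↦ -3·49·1·1 = -147
  -3*X*Y ↦ -3·7·3·1 = -63
  -2*Y**2 ↦ -2·1·9·1 = -18
  -2*Y*Z ↦ -2·1·3·1 = -6
  -3*Z**2 ↦ -3·1·1·1 = -3
Sum: F(7, 3, 1) = (-147) + (-63) + (-18) + (-6) + (-3) = -237.
Reducing mod 11: -237 ≡ 5 (mod 11).
Since F(a, b, c) ≡ 5 ≠ 0 (mod 11), P does NOT lie on the curve.


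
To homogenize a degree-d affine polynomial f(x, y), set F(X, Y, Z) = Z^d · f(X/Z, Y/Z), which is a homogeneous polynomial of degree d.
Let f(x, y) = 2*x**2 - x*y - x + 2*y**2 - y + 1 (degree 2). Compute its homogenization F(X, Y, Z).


F(X, Y, Z) = 2*X**2 - X*Y - X*Z + 2*Y**2 - Y*Z + Z**2

deg(f) = 2.
Substitute x = X/Z, y = Y/Z into f, then multiply by Z^2.
  monomial 2·x^2·y^0 ↦ 2·X^2·Y^0·Z^0.
  monomial -1·x^1·y^1 ↦ -1·X^1·Y^1·Z^0.
  monomial -1·x^1·y^0 ↦ -1·X^1·Y^0·Z^1.
  monomial 2·x^0·y^2 ↦ 2·X^0·Y^2·Z^0.
  monomial -1·x^0·y^1 ↦ -1·X^0·Y^1·Z^1.
  monomial 1·x^0·y^0 ↦ 1·X^0·Y^0·Z^2.
Collecting: F(X, Y, Z) = 2*X**2 - X*Y - X*Z + 2*Y**2 - Y*Z + Z**2.


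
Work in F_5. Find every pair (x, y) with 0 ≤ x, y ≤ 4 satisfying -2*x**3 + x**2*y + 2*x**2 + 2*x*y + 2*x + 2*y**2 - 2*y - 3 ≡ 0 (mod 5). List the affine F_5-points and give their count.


Affine F_5-points: {(1, 3), (1, 4)}; count = 2.

For each of the 25 pairs (x, y) ∈ F_5², evaluate f(x, y) mod 5. Record the zeros.
  x = 0: [0↦2, 1↦2, 2↦1, 3↦4, 4↦1]  zeros at y ∈ ∅
  x = 1: [0↦4, 1↦2, 2↦4, 3↦0, 4↦0]  zeros at y ∈ {3, 4}
  x = 2: [0↦3, 1↦1, 2↦3, 3↦4, 4↦4]  zeros at y ∈ ∅
  x = 3: [0↦2, 1↦2, 2↦1, 3↦4, 4↦1]  zeros at y ∈ ∅
  x = 4: [0↦4, 1↦3, 2↦1, 3↦3, 4↦4]  zeros at y ∈ ∅
Collecting zeros: affine points = {(1, 3), (1, 4)}.
Total count |C(F_5)_aff| = 2.


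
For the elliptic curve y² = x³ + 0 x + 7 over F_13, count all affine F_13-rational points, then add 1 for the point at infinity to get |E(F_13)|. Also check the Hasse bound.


Affine points = {(7, 5), (7, 8), (8, 5), (8, 8), (11, 5), (11, 8)}; affine count = 6; |E(F_13)| = 7.

Discriminant check: Δ ∝ 4a³ + 27b² = 4·0³ + 27·7² = 4·0 + 27·49 ≡ 10 (mod 13). Nonzero ⇒ E is nonsingular.
For each x ∈ F_13, compute rhs = x³ + 0·x + 7 mod 13, then count y ∈ F_13 with y² ≡ rhs.
  x = 0: rhs = 7, matching y values: none (0 points).
  x = 1: rhs = 8, matching y values: none (0 points).
  x = 2: rhs = 2, matching y values: none (0 points).
  x = 3: rhs = 8, matching y values: none (0 points).
  x = 4: rhs = 6, matching y values: none (0 points).
  x = 5: rhs = 2, matching y values: none (0 points).
  x = 6: rhs = 2, matching y values: none (0 points).
  x = 7: rhs = 12, matching y values: 5, 8 (2 points).
  x = 8: rhs = 12, matching y values: 5, 8 (2 points).
  x = 9: rhs = 8, matching y values: none (0 points).
  x = 10: rhs = 6, matching y values: none (0 points).
  x = 11: rhs = 12, matching y values: 5, 8 (2 points).
  x = 12: rhs = 6, matching y values: none (0 points).
Total affine count: 6.
Full point count |E(F_13)| = 6 + 1 = 7.
Hasse bound: |7 − (13+1)| = |-7| = 7 ≤ 2√13 ≈ 7.2111 ✓.


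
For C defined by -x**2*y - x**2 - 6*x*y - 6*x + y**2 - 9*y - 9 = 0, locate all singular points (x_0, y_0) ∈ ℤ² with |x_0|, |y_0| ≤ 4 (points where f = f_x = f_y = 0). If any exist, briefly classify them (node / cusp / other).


Singular points: {(-3, 0)}; classification: node.

Compute partial derivatives:
  f_x = -2*x*y - 2*x - 6*y - 6.
  f_y = -x**2 - 6*x + 2*y - 9.
Scan x_0 ∈ {−4, ..., 4}. For each x_0, f_y(x_0, y) is a polynomial in y; find its integer roots y ∈ {−4, ..., 4}, then test f_x and f at those candidates.
  x = -4: f_y(-4, y) = 2*y - 1; no integer root y with |y| ≤ 4.
  x = -3: f_y(-3, y) = 2*y; vanishes at y ∈ {0}. (-3, 0): f_x = 0, f = 0 — SINGULAR.
  x = -2: f_y(-2, y) = 2*y - 1; no integer root y with |y| ≤ 4.
  x = -1: f_y(-1, y) = 2*y - 4; vanishes at y ∈ {2}. (-1, 2): f_x = -12 ≠ 0.
  x = 0: f_y(0, y) = 2*y - 9; no integer root y with |y| ≤ 4.
  x = 1: f_y(1, y) = 2*y - 16; no integer root y with |y| ≤ 4.
  x = 2: f_y(2, y) = 2*y - 25; no integer root y with |y| ≤ 4.
  x = 3: f_y(3, y) = 2*y - 36; no integer root y with |y| ≤ 4.
  x = 4: f_y(4, y) = 2*y - 49; no integer root y with |y| ≤ 4.
Only singular point on the grid: (-3, 0).
Classify: substitute x = -3 + u, y = 0 + v and expand: f = -u**2*v - u**2 + v**2.
No constant or linear terms (consistent with a singular point). Quadratic part: -u**2 + v**2. Cubic part: -u**2*v.
The quadratic part v**2 - u**2 = (v − u)(v + u) splits into two distinct linear factors, so there are two distinct tangent lines y − 0 = ±(x − -3) — this is a node (ordinary double point).
Classification: node.


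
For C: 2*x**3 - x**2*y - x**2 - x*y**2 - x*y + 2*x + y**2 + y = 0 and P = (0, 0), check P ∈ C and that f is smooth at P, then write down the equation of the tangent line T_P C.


Tangent line at P: 2*x + y = 0.

Step 1: f(0, 0) = 0, so P lies on C.
Step 2: partial derivatives
  f_x(x, y) = 6*x**2 - 2*x*y - 2*x - y**2 - y + 2, f_y(x, y) = -x**2 - 2*x*y - x + 2*y + 1.
  f_x(P) = 2, f_y(P) = 1 (gradient nonzero, so P is smooth).
Step 3: tangent line at P: 2·(x − 0) + 1·(y − 0) = 0.
Expanding: 2*x + y = 0.


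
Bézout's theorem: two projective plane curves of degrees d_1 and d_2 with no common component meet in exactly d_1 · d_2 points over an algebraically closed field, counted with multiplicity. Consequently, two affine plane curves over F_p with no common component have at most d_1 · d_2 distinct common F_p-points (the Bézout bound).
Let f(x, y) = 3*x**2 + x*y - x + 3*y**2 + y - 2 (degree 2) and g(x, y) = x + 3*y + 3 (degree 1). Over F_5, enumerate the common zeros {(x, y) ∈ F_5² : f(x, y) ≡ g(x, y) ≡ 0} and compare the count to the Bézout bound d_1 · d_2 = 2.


Common zeros: {(0, 4), (4, 1)}; count = 2; Bézout bound = 2.

deg(f) = 2, deg(g) = 1, so Bézout bound = 2.
Scan x ∈ F_5. For each x, list the y ∈ F_5 with f(x, y) ≡ 0 and those with g(x, y) ≡ 0 (mod 5); the common zeros in that column are the intersection.
  x = 0: f ≡ 0 at y ∈ {4}; g ≡ 0 at y ∈ {4}; common: {4}.
  x = 1: f ≡ 0 at y ∈ {0, 1}; g ≡ 0 at y ∈ {2}; common: ∅.
  x = 2: f ≡ 0 at y ∈ ∅; g ≡ 0 at y ∈ {0}; common: ∅.
  x = 3: f ≡ 0 at y ∈ ∅; g ≡ 0 at y ∈ {3}; common: ∅.
  x = 4: f ≡ 0 at y ∈ {1, 4}; g ≡ 0 at y ∈ {1}; common: {1}.
Collecting: common zeros = {(0, 4), (4, 1)}, so the count is 2.
Comparison with the Bézout bound: 2 ≤ 2 = deg(f)·deg(g), as expected for curves with no common component (the bound is attained).


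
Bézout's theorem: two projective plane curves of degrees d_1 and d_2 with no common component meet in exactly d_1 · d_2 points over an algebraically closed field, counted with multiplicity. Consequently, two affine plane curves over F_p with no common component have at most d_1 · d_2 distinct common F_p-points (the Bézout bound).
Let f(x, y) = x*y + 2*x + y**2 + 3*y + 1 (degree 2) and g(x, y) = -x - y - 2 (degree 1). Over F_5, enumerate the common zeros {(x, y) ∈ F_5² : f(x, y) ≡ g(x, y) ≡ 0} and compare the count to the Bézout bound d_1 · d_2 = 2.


Common zeros: {(1, 2)}; count = 1; Bézout bound = 2.

deg(f) = 2, deg(g) = 1, so Bézout bound = 2.
Scan x ∈ F_5. For each x, list the y ∈ F_5 with f(x, y) ≡ 0 and those with g(x, y) ≡ 0 (mod 5); the common zeros in that column are the intersection.
  x = 0: f ≡ 0 at y ∈ {1}; g ≡ 0 at y ∈ {3}; common: ∅.
  x = 1: f ≡ 0 at y ∈ {2, 4}; g ≡ 0 at y ∈ {2}; common: {2}.
  x = 2: f ≡ 0 at y ∈ {0}; g ≡ 0 at y ∈ {1}; common: ∅.
  x = 3: f ≡ 0 at y ∈ ∅; g ≡ 0 at y ∈ {0}; common: ∅.
  x = 4: f ≡ 0 at y ∈ ∅; g ≡ 0 at y ∈ {4}; common: ∅.
Collecting: common zeros = {(1, 2)}, so the count is 1.
Comparison with the Bézout bound: 1 ≤ 2 = deg(f)·deg(g), as expected for curves with no common component (the affine F_5-count falls short of the bound because intersections may lie at infinity, over extension fields, or carry multiplicity).


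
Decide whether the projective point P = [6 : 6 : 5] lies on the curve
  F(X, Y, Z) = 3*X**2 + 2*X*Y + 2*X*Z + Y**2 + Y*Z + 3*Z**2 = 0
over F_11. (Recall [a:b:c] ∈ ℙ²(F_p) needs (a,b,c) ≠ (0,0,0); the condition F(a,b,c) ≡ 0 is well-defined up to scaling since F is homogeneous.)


F(6,6,5) ≡ 7 (mod 11); P is NOT on the curve.

Evaluate F(6, 6, 5) term-by-term (mod 11).
  3*X**2 ↦ 3·36·1·1 = 108
  2*X*Y ↦ 2·6·6·1 = 72
  2*X*Z ↦ 2·6·1·5 = 60
  Y**2 ↦ 1·1·36·1 = 36
  Y*Z ↦ 1·1·6·5 = 30
  3*Z**2 ↦ 3·1·1·25 = 75
Sum: F(6, 6, 5) = (108) + (72) + (60) + (36) + (30) + (75) = 381.
Reducing mod 11: 381 ≡ 7 (mod 11).
Since F(a, b, c) ≡ 7 ≠ 0 (mod 11), P does NOT lie on the curve.


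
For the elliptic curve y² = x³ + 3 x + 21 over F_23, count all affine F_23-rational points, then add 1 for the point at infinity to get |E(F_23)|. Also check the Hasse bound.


Affine points = {(1, 5), (1, 18), (2, 9), (2, 14), (5, 0), (6, 5), (6, 18), (9, 8), (9, 15), (10, 4), (10, 19), (13, 7), (13, 16), (14, 1), (14, 22), (16, 5), (16, 18), (20, 10), (20, 13)}; affine count = 19; |E(F_23)| = 20.

Discriminant check: Δ ∝ 4a³ + 27b² = 4·3³ + 27·21² = 4·27 + 27·441 ≡ 9 (mod 23). Nonzero ⇒ E is nonsingular.
For each x ∈ F_23, compute rhs = x³ + 3·x + 21 mod 23, then count y ∈ F_23 with y² ≡ rhs.
  x = 0: rhs = 21, matching y values: none (0 points).
  x = 1: rhs = 2, matching y values: 5, 18 (2 points).
  x = 2: rhs = 12, matching y values: 9, 14 (2 points).
  x = 3: rhs = 11, matching y values: none (0 points).
  x = 4: rhs = 5, matching y values: none (0 points).
  x = 5: rhs = 0, matching y values: 0 (1 points).
  x = 6: rhs = 2, matching y values: 5, 18 (2 points).
  x = 7: rhs = 17, matching y values: none (0 points).
  x = 8: rhs = 5, matching y values: none (0 points).
  x = 9: rhs = 18, matching y values: 8, 15 (2 points).
  x = 10: rhs = 16, matching y values: 4, 19 (2 points).
  x = 11: rhs = 5, matching y values: none (0 points).
  x = 12: rhs = 14, matching y values: none (0 points).
  x = 13: rhs = 3, matching y values: 7, 16 (2 points).
  x = 14: rhs = 1, matching y values: 1, 22 (2 points).
  x = 15: rhs = 14, matching y values: none (0 points).
  x = 16: rhs = 2, matching y values: 5, 18 (2 points).
  x = 17: rhs = 17, matching y values: none (0 points).
  x = 18: rhs = 19, matching y values: none (0 points).
  x = 19: rhs = 14, matching y values: none (0 points).
  x = 20: rhs = 8, matching y values: 10, 13 (2 points).
  x = 21: rhs = 7, matching y values: none (0 points).
  x = 22: rhs = 17, matching y values: none (0 points).
Total affine count: 19.
Full point count |E(F_23)| = 19 + 1 = 20.
Hasse bound: |20 − (23+1)| = |-4| = 4 ≤ 2√23 ≈ 9.5917 ✓.


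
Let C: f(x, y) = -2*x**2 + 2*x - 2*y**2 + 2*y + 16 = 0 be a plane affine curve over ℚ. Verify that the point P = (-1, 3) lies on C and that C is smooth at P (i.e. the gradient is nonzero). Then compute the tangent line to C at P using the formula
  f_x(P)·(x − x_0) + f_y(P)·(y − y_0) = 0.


Tangent line at P: 6*x - 10*y + 36 = 0.

Step 1: f(-1, 3) = 0, so P lies on C.
Step 2: partial derivatives
  f_x(x, y) = 2 - 4*x, f_y(x, y) = 2 - 4*y.
  f_x(P) = 6, f_y(P) = -10 (gradient nonzero, so P is smooth).
Step 3: tangent line at P: 6·(x − -1) + -10·(y − 3) = 0.
Expanding: 6*x - 10*y + 36 = 0.


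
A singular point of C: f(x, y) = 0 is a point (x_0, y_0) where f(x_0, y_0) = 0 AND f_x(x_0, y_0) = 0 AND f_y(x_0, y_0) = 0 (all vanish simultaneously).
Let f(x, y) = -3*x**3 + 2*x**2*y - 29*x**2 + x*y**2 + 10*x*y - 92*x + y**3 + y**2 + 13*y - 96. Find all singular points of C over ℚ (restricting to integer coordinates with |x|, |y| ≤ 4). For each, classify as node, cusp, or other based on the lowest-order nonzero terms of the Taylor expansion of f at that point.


Singular points: {(-3, 1)}; classification: cusp.

Compute partial derivatives:
  f_x = -9*x**2 + 4*x*y - 58*x + y**2 + 10*y - 92.
  f_y = 2*x**2 + 2*x*y + 10*x + 3*y**2 + 2*y + 13.
Scan x_0 ∈ {−4, ..., 4}. For each x_0, f_y(x_0, y) is a polynomial in y; find its integer roots y ∈ {−4, ..., 4}, then test f_x and f at those candidates.
  x = -4: f_y(-4, y) = 3*y**2 - 6*y + 5; no integer root y with |y| ≤ 4.
  x = -3: f_y(-3, y) = 3*y**2 - 4*y + 1; vanishes at y ∈ {1}. (-3, 1): f_x = 0, f = 0 — SINGULAR.
  x = -2: f_y(-2, y) = 3*y**2 - 2*y + 1; no integer root y with |y| ≤ 4.
  x = -1: f_y(-1, y) = 3*y**2 + 5; no integer root y with |y| ≤ 4.
  x = 0: f_y(0, y) = 3*y**2 + 2*y + 13; no integer root y with |y| ≤ 4.
  x = 1: f_y(1, y) = 3*y**2 + 4*y + 25; no integer root y with |y| ≤ 4.
  x = 2: f_y(2, y) = 3*y**2 + 6*y + 41; no integer root y with |y| ≤ 4.
  x = 3: f_y(3, y) = 3*y**2 + 8*y + 61; no integer root y with |y| ≤ 4.
  x = 4: f_y(4, y) = 3*y**2 + 10*y + 85; no integer root y with |y| ≤ 4.
Only singular point on the grid: (-3, 1).
Classify: substitute x = -3 + u, y = 1 + v and expand: f = -3*u**3 + 2*u**2*v + u*v**2 + v**3 + v**2.
No constant or linear terms (consistent with a singular point). Quadratic part: v**2. Cubic part: -3*u**3 + 2*u**2*v + u*v**2 + v**3.
The quadratic part v**2 is a perfect square, so there is a single (double) tangent line v = 0, i.e. y = 1. Restricting the cubic part to that line (v = 0) leaves -3*u**3 ≠ 0, so f is not divisible by v and the branch is v² ≈ 3*u**3 to lowest order — this is a cusp.
Classification: cusp.


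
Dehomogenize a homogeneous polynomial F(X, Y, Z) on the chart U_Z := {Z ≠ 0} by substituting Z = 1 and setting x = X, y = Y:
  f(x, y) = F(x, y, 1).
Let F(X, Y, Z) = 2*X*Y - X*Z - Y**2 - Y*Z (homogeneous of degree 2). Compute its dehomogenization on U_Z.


f(x, y) = 2*x*y - x - y**2 - y

On U_Z we set Z = 1. Each monomial c·X^i·Y^j·Z^k in F becomes c·x^i·y^j·1^k = c·x^i·y^j.
Substituting Z = 1: F(X, Y, 1) = 2*x*y - x - y**2 - y.
Note: deg(f) ≤ deg(F) = 2; strict inequality happens when F is divisible by Z (lost terms).


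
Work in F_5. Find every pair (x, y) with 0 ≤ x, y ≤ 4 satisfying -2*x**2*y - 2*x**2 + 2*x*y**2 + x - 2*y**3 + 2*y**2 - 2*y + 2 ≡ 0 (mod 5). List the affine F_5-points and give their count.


Affine F_5-points: {(0, 1), (0, 2), (0, 3), (2, 1), (3, 3), (4, 2), (4, 4)}; count = 7.

For each of the 25 pairs (x, y) ∈ F_5², evaluate f(x, y) mod 5. Record the zeros.
  x = 0: [0↦2, 1↦0, 2↦0, 3↦0, 4↦3]  zeros at y ∈ {1, 2, 3}
  x = 1: [0↦1, 1↦4, 2↦3, 3↦1, 4↦1]  zeros at y ∈ ∅
  x = 2: [0↦1, 1↦0, 2↦4, 3↦1, 4↦4]  zeros at y ∈ {1}
  x = 3: [0↦2, 1↦3, 2↦3, 3↦0, 4↦2]  zeros at y ∈ {3}
  x = 4: [0↦4, 1↦3, 2↦0, 3↦3, 4↦0]  zeros at y ∈ {2, 4}
Collecting zeros: affine points = {(0, 1), (0, 2), (0, 3), (2, 1), (3, 3), (4, 2), (4, 4)}.
Total count |C(F_5)_aff| = 7.


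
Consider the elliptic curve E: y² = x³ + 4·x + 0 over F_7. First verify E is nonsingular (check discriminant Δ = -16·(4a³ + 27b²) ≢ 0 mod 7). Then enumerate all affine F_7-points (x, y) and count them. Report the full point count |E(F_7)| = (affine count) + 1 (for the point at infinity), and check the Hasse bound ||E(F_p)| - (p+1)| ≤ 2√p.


Affine points = {(0, 0), (2, 3), (2, 4), (3, 2), (3, 5), (6, 3), (6, 4)}; affine count = 7; |E(F_7)| = 8.

Discriminant check: Δ ∝ 4a³ + 27b² = 4·4³ + 27·0² = 4·64 + 27·0 ≡ 4 (mod 7). Nonzero ⇒ E is nonsingular.
For each x ∈ F_7, compute rhs = x³ + 4·x + 0 mod 7, then count y ∈ F_7 with y² ≡ rhs.
  x = 0: rhs = 0, matching y values: 0 (1 points).
  x = 1: rhs = 5, matching y values: none (0 points).
  x = 2: rhs = 2, matching y values: 3, 4 (2 points).
  x = 3: rhs = 4, matching y values: 2, 5 (2 points).
  x = 4: rhs = 3, matching y values: none (0 points).
  x = 5: rhs = 5, matching y values: none (0 points).
  x = 6: rhs = 2, matching y values: 3, 4 (2 points).
Total affine count: 7.
Full point count |E(F_7)| = 7 + 1 = 8.
Hasse bound: |8 − (7+1)| = |0| = 0 ≤ 2√7 ≈ 5.2915 ✓.


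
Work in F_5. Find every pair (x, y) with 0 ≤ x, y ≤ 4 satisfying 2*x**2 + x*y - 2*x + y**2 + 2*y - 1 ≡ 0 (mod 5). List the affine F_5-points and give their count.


Affine F_5-points: {(2, 2), (2, 4), (3, 2), (3, 3), (4, 1), (4, 3)}; count = 6.

For each of the 25 pairs (x, y) ∈ F_5², evaluate f(x, y) mod 5. Record the zeros.
  x = 0: [0↦4, 1↦2, 2↦2, 3↦4, 4↦3]  zeros at y ∈ ∅
  x = 1: [0↦4, 1↦3, 2↦4, 3↦2, 4↦2]  zeros at y ∈ ∅
  x = 2: [0↦3, 1↦3, 2↦0, 3↦4, 4↦0]  zeros at y ∈ {2, 4}
  x = 3: [0↦1, 1↦2, 2↦0, 3↦0, 4↦2]  zeros at y ∈ {2, 3}
  x = 4: [0↦3, 1↦0, 2↦4, 3↦0, 4↦3]  zeros at y ∈ {1, 3}
Collecting zeros: affine points = {(2, 2), (2, 4), (3, 2), (3, 3), (4, 1), (4, 3)}.
Total count |C(F_5)_aff| = 6.


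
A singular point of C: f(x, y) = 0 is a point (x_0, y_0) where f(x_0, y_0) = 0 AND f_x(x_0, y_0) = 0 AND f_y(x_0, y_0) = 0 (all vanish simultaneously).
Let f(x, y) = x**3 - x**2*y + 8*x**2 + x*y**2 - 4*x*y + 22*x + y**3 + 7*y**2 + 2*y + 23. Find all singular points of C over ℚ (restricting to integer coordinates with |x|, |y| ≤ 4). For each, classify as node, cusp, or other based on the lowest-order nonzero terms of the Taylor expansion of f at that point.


Singular points: {(-3, -1)}; classification: cusp.

Compute partial derivatives:
  f_x = 3*x**2 - 2*x*y + 16*x + y**2 - 4*y + 22.
  f_y = -x**2 + 2*x*y - 4*x + 3*y**2 + 14*y + 2.
Scan x_0 ∈ {−4, ..., 4}. For each x_0, f_y(x_0, y) is a polynomial in y; find its integer roots y ∈ {−4, ..., 4}, then test f_x and f at those candidates.
  x = -4: f_y(-4, y) = 3*y**2 + 6*y + 2; no integer root y with |y| ≤ 4.
  x = -3: f_y(-3, y) = 3*y**2 + 8*y + 5; vanishes at y ∈ {-1}. (-3, -1): f_x = 0, f = 0 — SINGULAR.
  x = -2: f_y(-2, y) = 3*y**2 + 10*y + 6; no integer root y with |y| ≤ 4.
  x = -1: f_y(-1, y) = 3*y**2 + 12*y + 5; no integer root y with |y| ≤ 4.
  x = 0: f_y(0, y) = 3*y**2 + 14*y + 2; no integer root y with |y| ≤ 4.
  x = 1: f_y(1, y) = 3*y**2 + 16*y - 3; no integer root y with |y| ≤ 4.
  x = 2: f_y(2, y) = 3*y**2 + 18*y - 10; no integer root y with |y| ≤ 4.
  x = 3: f_y(3, y) = 3*y**2 + 20*y - 19; no integer root y with |y| ≤ 4.
  x = 4: f_y(4, y) = 3*y**2 + 22*y - 30; no integer root y with |y| ≤ 4.
Only singular point on the grid: (-3, -1).
Classify: substitute x = -3 + u, y = -1 + v and expand: f = u**3 - u**2*v + u*v**2 + v**3 + v**2.
No constant or linear terms (consistent with a singular point). Quadratic part: v**2. Cubic part: u**3 - u**2*v + u*v**2 + v**3.
The quadratic part v**2 is a perfect square, so there is a single (double) tangent line v = 0, i.e. y = -1. Restricting the cubic part to that line (v = 0) leaves u**3 ≠ 0, so f is not divisible by v and the branch is v² ≈ -u**3 to lowest order — this is a cusp.
Classification: cusp.


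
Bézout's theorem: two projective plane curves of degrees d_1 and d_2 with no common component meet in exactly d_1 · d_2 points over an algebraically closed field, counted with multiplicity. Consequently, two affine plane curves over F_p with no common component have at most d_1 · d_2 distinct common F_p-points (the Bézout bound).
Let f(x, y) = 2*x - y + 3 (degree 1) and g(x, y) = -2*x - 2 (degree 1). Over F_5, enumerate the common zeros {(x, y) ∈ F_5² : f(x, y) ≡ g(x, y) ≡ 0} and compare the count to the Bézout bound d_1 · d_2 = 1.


Common zeros: {(4, 1)}; count = 1; Bézout bound = 1.

deg(f) = 1, deg(g) = 1, so Bézout bound = 1.
Scan x ∈ F_5. For each x, list the y ∈ F_5 with f(x, y) ≡ 0 and those with g(x, y) ≡ 0 (mod 5); the common zeros in that column are the intersection.
  x = 0: f ≡ 0 at y ∈ {3}; g ≡ 0 at y ∈ ∅; common: ∅.
  x = 1: f ≡ 0 at y ∈ {0}; g ≡ 0 at y ∈ ∅; common: ∅.
  x = 2: f ≡ 0 at y ∈ {2}; g ≡ 0 at y ∈ ∅; common: ∅.
  x = 3: f ≡ 0 at y ∈ {4}; g ≡ 0 at y ∈ ∅; common: ∅.
  x = 4: f ≡ 0 at y ∈ {1}; g ≡ 0 at y ∈ {0, 1, 2, 3, 4}; common: {1}.
Collecting: common zeros = {(4, 1)}, so the count is 1.
Comparison with the Bézout bound: 1 ≤ 1 = deg(f)·deg(g), as expected for curves with no common component (the bound is attained).


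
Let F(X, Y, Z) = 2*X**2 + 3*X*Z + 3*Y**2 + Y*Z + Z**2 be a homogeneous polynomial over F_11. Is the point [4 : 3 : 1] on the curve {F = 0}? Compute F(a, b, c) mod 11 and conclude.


F(4,3,1) ≡ 9 (mod 11); P is NOT on the curve.

Evaluate F(4, 3, 1) term-by-term (mod 11).
  2*X**2 ↦ 2·16·1·1 = 32
  3*X*Z ↦ 3·4·1·1 = 12
  3*Y**2 ↦ 3·1·9·1 = 27
  Y*Z ↦ 1·1·3·1 = 3
  Z**2 ↦ 1·1·1·1 = 1
Sum: F(4, 3, 1) = (32) + (12) + (27) + (3) + (1) = 75.
Reducing mod 11: 75 ≡ 9 (mod 11).
Since F(a, b, c) ≡ 9 ≠ 0 (mod 11), P does NOT lie on the curve.


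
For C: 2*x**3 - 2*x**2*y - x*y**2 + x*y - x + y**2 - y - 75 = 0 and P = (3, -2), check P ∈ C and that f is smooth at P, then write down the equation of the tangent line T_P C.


Tangent line at P: 71*x - 8*y - 229 = 0.

Step 1: f(3, -2) = 0, so P lies on C.
Step 2: partial derivatives
  f_x(x, y) = 6*x**2 - 4*x*y - y**2 + y - 1, f_y(x, y) = -2*x**2 - 2*x*y + x + 2*y - 1.
  f_x(P) = 71, f_y(P) = -8 (gradient nonzero, so P is smooth).
Step 3: tangent line at P: 71·(x − 3) + -8·(y − -2) = 0.
Expanding: 71*x - 8*y - 229 = 0.


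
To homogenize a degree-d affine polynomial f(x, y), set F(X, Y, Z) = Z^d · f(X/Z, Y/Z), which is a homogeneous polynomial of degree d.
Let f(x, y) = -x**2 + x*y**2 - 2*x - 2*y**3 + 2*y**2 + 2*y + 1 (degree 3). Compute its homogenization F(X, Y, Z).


F(X, Y, Z) = -X**2*Z + X*Y**2 - 2*X*Z**2 - 2*Y**3 + 2*Y**2*Z + 2*Y*Z**2 + Z**3

deg(f) = 3.
Substitute x = X/Z, y = Y/Z into f, then multiply by Z^3.
  monomial -1·x^2·y^0 ↦ -1·X^2·Y^0·Z^1.
  monomial 1·x^1·y^2 ↦ 1·X^1·Y^2·Z^0.
  monomial -2·x^1·y^0 ↦ -2·X^1·Y^0·Z^2.
  monomial -2·x^0·y^3 ↦ -2·X^0·Y^3·Z^0.
  monomial 2·x^0·y^2 ↦ 2·X^0·Y^2·Z^1.
  monomial 2·x^0·y^1 ↦ 2·X^0·Y^1·Z^2.
  monomial 1·x^0·y^0 ↦ 1·X^0·Y^0·Z^3.
Collecting: F(X, Y, Z) = -X**2*Z + X*Y**2 - 2*X*Z**2 - 2*Y**3 + 2*Y**2*Z + 2*Y*Z**2 + Z**3.


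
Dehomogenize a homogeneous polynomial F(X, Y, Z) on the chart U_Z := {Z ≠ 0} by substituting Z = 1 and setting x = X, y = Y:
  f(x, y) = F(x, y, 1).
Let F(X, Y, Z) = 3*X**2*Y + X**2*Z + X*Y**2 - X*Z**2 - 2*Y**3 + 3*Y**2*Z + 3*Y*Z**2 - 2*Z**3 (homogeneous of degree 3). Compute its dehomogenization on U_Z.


f(x, y) = 3*x**2*y + x**2 + x*y**2 - x - 2*y**3 + 3*y**2 + 3*y - 2

On U_Z we set Z = 1. Each monomial c·X^i·Y^j·Z^k in F becomes c·x^i·y^j·1^k = c·x^i·y^j.
Substituting Z = 1: F(X, Y, 1) = 3*x**2*y + x**2 + x*y**2 - x - 2*y**3 + 3*y**2 + 3*y - 2.
Note: deg(f) ≤ deg(F) = 3; strict inequality happens when F is divisible by Z (lost terms).


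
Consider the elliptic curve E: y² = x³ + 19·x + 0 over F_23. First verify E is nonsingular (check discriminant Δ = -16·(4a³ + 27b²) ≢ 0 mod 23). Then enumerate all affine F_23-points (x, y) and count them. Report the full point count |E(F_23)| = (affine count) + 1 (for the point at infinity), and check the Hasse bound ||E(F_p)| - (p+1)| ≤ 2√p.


Affine points = {(0, 0), (2, 0), (4, 5), (4, 18), (5, 6), (5, 17), (6, 10), (6, 13), (7, 4), (7, 19), (9, 7), (9, 16), (12, 1), (12, 22), (13, 11), (13, 12), (15, 7), (15, 16), (20, 10), (20, 13), (21, 0), (22, 7), (22, 16)}; affine count = 23; |E(F_23)| = 24.

Discriminant check: Δ ∝ 4a³ + 27b² = 4·19³ + 27·0² = 4·6859 + 27·0 ≡ 20 (mod 23). Nonzero ⇒ E is nonsingular.
For each x ∈ F_23, compute rhs = x³ + 19·x + 0 mod 23, then count y ∈ F_23 with y² ≡ rhs.
  x = 0: rhs = 0, matching y values: 0 (1 points).
  x = 1: rhs = 20, matching y values: none (0 points).
  x = 2: rhs = 0, matching y values: 0 (1 points).
  x = 3: rhs = 15, matching y values: none (0 points).
  x = 4: rhs = 2, matching y values: 5, 18 (2 points).
  x = 5: rhs = 13, matching y values: 6, 17 (2 points).
  x = 6: rhs = 8, matching y values: 10, 13 (2 points).
  x = 7: rhs = 16, matching y values: 4, 19 (2 points).
  x = 8: rhs = 20, matching y values: none (0 points).
  x = 9: rhs = 3, matching y values: 7, 16 (2 points).
  x = 10: rhs = 17, matching y values: none (0 points).
  x = 11: rhs = 22, matching y values: none (0 points).
  x = 12: rhs = 1, matching y values: 1, 22 (2 points).
  x = 13: rhs = 6, matching y values: 11, 12 (2 points).
  x = 14: rhs = 20, matching y values: none (0 points).
  x = 15: rhs = 3, matching y values: 7, 16 (2 points).
  x = 16: rhs = 7, matching y values: none (0 points).
  x = 17: rhs = 15, matching y values: none (0 points).
  x = 18: rhs = 10, matching y values: none (0 points).
  x = 19: rhs = 21, matching y values: none (0 points).
  x = 20: rhs = 8, matching y values: 10, 13 (2 points).
  x = 21: rhs = 0, matching y values: 0 (1 points).
  x = 22: rhs = 3, matching y values: 7, 16 (2 points).
Total affine count: 23.
Full point count |E(F_23)| = 23 + 1 = 24.
Hasse bound: |24 − (23+1)| = |0| = 0 ≤ 2√23 ≈ 9.5917 ✓.
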